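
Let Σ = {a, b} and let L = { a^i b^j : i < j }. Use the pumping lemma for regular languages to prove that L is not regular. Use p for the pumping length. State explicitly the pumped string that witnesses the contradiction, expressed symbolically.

Toward a contradiction, assume L is regular with pumping length p.
Choose w = a^p b^{p+1} ∈ L, with |w| = 2p+1 ≥ p.
By the pumping lemma, w = xyz with |xy| ≤ p and |y| > 0.
Because |xy| ≤ p and w begins with p copies of a, we have y = a^k with 1 ≤ k ≤ p.
Consider xy^2z = a^{p+k} b^{p+1}. Since k ≥ 1, the a-count p+k is at least p+1, so i < j fails; thus xy^2z ∉ L.
This is a contradiction; hence L is not regular.

a^{p+k} b^{p+1}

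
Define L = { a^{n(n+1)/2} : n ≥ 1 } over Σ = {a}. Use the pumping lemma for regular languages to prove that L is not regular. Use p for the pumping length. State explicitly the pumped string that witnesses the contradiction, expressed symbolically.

a^{p(p+1)/2+k}

Toward a contradiction, assume L is regular with pumping length p.
Take w = a^{p(p+1)/2} ∈ L with |w| = p(p+1)/2 ≥ p.
By the pumping lemma, w = xyz with |xy| ≤ p and |y| > 0.
Then y = a^k for some k with 1 ≤ k ≤ p.
Pump with i = 2: xy^2z = a^{p(p+1)/2+k}. Since 1 ≤ k ≤ p, p(p+1)/2 < p(p+1)/2+k ≤ p(p+1)/2+p < (p+1)(p+2)/2, so p(p+1)/2+k is strictly between consecutive triangular numbers. So xy^2z ∉ L.
Contradiction. Therefore L is not regular.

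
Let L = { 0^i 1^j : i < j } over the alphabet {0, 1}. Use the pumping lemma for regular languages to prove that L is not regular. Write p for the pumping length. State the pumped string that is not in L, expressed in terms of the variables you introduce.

0^{p+k} 1^{p+1}

Assume L is regular. Let p be the pumping length given by the pumping lemma.
Choose w = 0^p 1^{p+1} ∈ L, with |w| = 2p+1 ≥ p.
Write w = xyz as guaranteed by the lemma, with |xy| ≤ p and |y| > 0.
The first p characters of w are 0's, so xy (and hence y) consists only of 0's. Write y = 0^k, 1 ≤ k ≤ p.
Consider xy^2z = 0^{p+k} 1^{p+1}. Since k ≥ 1, the 0-count p+k is at least p+1, so i < j fails; thus xy^2z ∉ L.
This contradicts the pumping lemma, so L is not regular.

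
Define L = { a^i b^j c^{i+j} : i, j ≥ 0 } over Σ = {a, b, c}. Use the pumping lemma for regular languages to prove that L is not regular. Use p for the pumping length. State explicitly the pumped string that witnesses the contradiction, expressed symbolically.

a^{p+k} b^p c^{2p}

Assume L is regular. Let p be the pumping length given by the pumping lemma.
Take w = a^p b^p c^{2p} ∈ L (with i=j=p, i+j=2p), |w| = 4p ≥ p.
Write w = xyz as guaranteed by the lemma, with |xy| ≤ p and y is nonempty.
Because |xy| ≤ p and w begins with p copies of a, we have y = a^k with 1 ≤ k ≤ p.
Consider xy^2z = a^{p+k} b^p c^{2p}. Now the a- and b-counts sum to 2p+k, but the c-count is 2p ≠ 2p+k. So xy^2z ∉ L.
This is a contradiction; hence L is not regular.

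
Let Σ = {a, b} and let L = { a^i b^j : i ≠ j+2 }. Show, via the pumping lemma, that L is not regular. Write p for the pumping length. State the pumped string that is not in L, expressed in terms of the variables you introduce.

a^{p+p!} b^{p+p!-2}

Suppose for contradiction that L is regular, and let p be the pumping length.
Choose w = a^p b^{p+p!-2}. Since p ≠ (p+p!-2)+2 = p+p!, w ∈ L; and |w| ≥ p.
Write w = xyz as guaranteed by the lemma, with |xy| ≤ p and y is nonempty.
The first p characters of w are a's, so xy (and hence y) consists only of a's. Write y = a^k, 1 ≤ k ≤ p.
Since 1 ≤ k ≤ p, k divides p!; set t = 1 + p!/k. Then xy^t z has p + (p!/k)·k = p + p! copies of a. Now the a-count is p+p! and (b-count)+2 = (p+p!-2)+2 = p+p!, so i ≠ j+2 fails. So xy^t z = a^{p+p!} b^{p+p!-2} ∉ L.
This is a contradiction; hence L is not regular.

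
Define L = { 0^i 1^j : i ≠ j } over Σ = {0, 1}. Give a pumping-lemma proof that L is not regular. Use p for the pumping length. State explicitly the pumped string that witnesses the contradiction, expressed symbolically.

0^{p+p!} 1^{p+p!}

Assume L is regular; let p be its pumping constant.
Choose w = 0^p 1^{p+p!}. Since p ≠ p+p!, w ∈ L; and |w| ≥ p.
The pumping lemma gives a decomposition w = xyz where |xy| ≤ p and |y| ≥ 1.
Because |xy| ≤ p and w begins with p copies of 0, we have y = 0^k with 1 ≤ k ≤ p.
Since 1 ≤ k ≤ p, k divides p!; set t = 1 + p!/k. Then xy^t z has p + (p!/k)·k = p + p! copies of 0. Now the 0-count equals the 1-count, so i ≠ j fails. So xy^t z = 0^{p+p!} 1^{p+p!} ∉ L.
This contradicts the pumping lemma, so L is not regular.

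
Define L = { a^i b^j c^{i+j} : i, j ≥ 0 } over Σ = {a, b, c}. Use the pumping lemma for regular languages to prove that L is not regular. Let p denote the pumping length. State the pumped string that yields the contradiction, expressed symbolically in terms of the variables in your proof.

a^{p+k} b^p c^{2p}

Assume L is regular; let p be its pumping constant.
Take w = a^p b^p c^{2p} ∈ L (with i=j=p, i+j=2p), |w| = 4p ≥ p.
The pumping lemma gives a decomposition w = xyz where |xy| ≤ p and |y| > 0.
Since the first p symbols of w are all a's and |xy| ≤ p, y lies entirely in the leading a-block: y = a^k for some k with 1 ≤ k ≤ p.
Consider xy^2z = a^{p+k} b^p c^{2p}. Now the a- and b-counts sum to 2p+k, but the c-count is 2p ≠ 2p+k. So xy^2z ∉ L.
Contradiction. Therefore L is not regular.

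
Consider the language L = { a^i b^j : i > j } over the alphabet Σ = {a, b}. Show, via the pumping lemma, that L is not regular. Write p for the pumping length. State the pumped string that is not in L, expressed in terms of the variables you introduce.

a^{p+1-k} b^p

Suppose for contradiction that L is regular, and let p be the pumping length.
Choose w = a^{p+1} b^p ∈ L, with |w| = 2p+1 ≥ p.
The pumping lemma gives a decomposition w = xyz where |xy| ≤ p and |y| ≥ 1.
Because |xy| ≤ p and w begins with p copies of a, we have y = a^k with 1 ≤ k ≤ p.
Consider xy^0z = xz = a^{p+1-k} b^p. Since k ≥ 1, the a-count p+1-k is at most p, so i > j fails; thus xz ∉ L.
Contradiction. Therefore L is not regular.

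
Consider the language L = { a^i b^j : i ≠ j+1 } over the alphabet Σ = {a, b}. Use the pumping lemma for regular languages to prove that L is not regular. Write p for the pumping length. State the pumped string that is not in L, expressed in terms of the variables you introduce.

a^{p+p!} b^{p+p!-1}

Toward a contradiction, assume L is regular with pumping length p.
Choose w = a^p b^{p+p!-1}. Since p ≠ (p+p!-1)+1 = p+p!, w ∈ L; and |w| ≥ p.
By the pumping lemma, w = xyz with |xy| ≤ p and |y| > 0.
Because |xy| ≤ p and w begins with p copies of a, we have y = a^k with 1 ≤ k ≤ p.
Since 1 ≤ k ≤ p, k divides p!; set t = 1 + p!/k. Then xy^t z has p + (p!/k)·k = p + p! copies of a. Now the a-count is p+p! and (b-count)+1 = (p+p!-1)+1 = p+p!, so i ≠ j+1 fails. So xy^t z = a^{p+p!} b^{p+p!-1} ∉ L.
This is a contradiction; hence L is not regular.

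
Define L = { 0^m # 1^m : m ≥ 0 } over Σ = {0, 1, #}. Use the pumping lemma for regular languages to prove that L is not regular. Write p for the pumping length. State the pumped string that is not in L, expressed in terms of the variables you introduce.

0^{p+k} # 1^p

Suppose for contradiction that L is regular, and let p be the pumping length.
Take w = 0^p # 1^p ∈ L with |w| = 2p+1 ≥ p.
The pumping lemma gives a decomposition w = xyz where |xy| ≤ p and |y| ≥ 1.
Because |xy| ≤ p and w begins with p copies of 0, we have y = 0^k with 1 ≤ k ≤ p.
Pump with i = 2: xy^2z = 0^{p+k} # 1^p, which would require p+k = p. But k ≥ 1, so xy^2z ∉ L.
Contradiction. Therefore L is not regular.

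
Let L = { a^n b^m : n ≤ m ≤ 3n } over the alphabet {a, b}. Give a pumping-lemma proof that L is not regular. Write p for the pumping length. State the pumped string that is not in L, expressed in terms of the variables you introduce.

a^{p+k} b^p

Suppose for contradiction that L is regular, and let p be the pumping length.
Take w = a^p b^p ∈ L (since p ≤ p ≤ 3p), with |w| = 2p ≥ p.
By the pumping lemma, w = xyz with |xy| ≤ p and |y| ≥ 1.
The first p characters of w are a's, so xy (and hence y) consists only of a's. Write y = a^k, 1 ≤ k ≤ p.
Pump with i = 2: xy^2z = a^{p+k} b^p. Now n = p+k > p = m, so the condition n ≤ m fails. Thus xy^2z ∉ L.
This is a contradiction; hence L is not regular.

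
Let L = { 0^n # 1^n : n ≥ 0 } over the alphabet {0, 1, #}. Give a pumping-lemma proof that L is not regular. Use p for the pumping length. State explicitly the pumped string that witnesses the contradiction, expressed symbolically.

0^{p+k} # 1^p

Suppose for contradiction that L is regular, and let p be the pumping length.
Take w = 0^p # 1^p ∈ L with |w| = 2p+1 ≥ p.
The pumping lemma gives a decomposition w = xyz where |xy| ≤ p and |y| ≥ 1.
The first p characters of w are 0's, so xy (and hence y) consists only of 0's. Write y = 0^k, 1 ≤ k ≤ p.
Pump with i = 2: xy^2z = 0^{p+k} # 1^p, which would require p+k = p. But k ≥ 1, so xy^2z ∉ L.
Contradiction. Therefore L is not regular.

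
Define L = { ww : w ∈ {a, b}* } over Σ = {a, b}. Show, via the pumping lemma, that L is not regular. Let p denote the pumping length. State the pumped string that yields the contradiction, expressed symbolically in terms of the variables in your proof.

a^{p+k} b^p a^p b^p

Toward a contradiction, assume L is regular with pumping length p.
Take w = a^p b^p a^p b^p = uu where u = a^pb^p; then w ∈ L and |w| = 4p ≥ p.
Write w = xyz as guaranteed by the lemma, with |xy| ≤ p and y is nonempty.
The first p characters of w are a's, so xy (and hence y) consists only of a's. Write y = a^k, 1 ≤ k ≤ p.
Pump with i = 2: xy^2z = a^{p+k} b^p a^p b^p, of length 4p+k. Suppose this equals vv. The string starts with a and ends with b, so v does too; thus the boundary between the two copies of v is a b→a transition. There is exactly one such transition, at position 2p+k, so |v| = 2p+k and |vv| = 4p+2k ≠ 4p+k since k ≥ 1. So xy^2z ∉ L.
Contradiction. Therefore L is not regular.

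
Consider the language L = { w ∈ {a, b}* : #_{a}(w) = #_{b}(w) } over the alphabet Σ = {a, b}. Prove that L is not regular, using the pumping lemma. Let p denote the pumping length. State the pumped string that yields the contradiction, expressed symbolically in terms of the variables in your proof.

a^{p+k} b^p

Suppose for contradiction that L is regular, and let p be the pumping length.
Choose w = a^p b^p ∈ L with |w| = 2p ≥ p.
By the pumping lemma, w = xyz with |xy| ≤ p and |y| ≥ 1.
Since the first p symbols of w are all a's and |xy| ≤ p, y lies entirely in the leading a-block: y = a^k for some k with 1 ≤ k ≤ p.
Pump with i = 2: xy^2z = a^{p+k} b^p has p+k occurrences of a but only p of b. Since k ≥ 1 the counts differ, so xy^2z ∉ L.
Contradiction. Therefore L is not regular.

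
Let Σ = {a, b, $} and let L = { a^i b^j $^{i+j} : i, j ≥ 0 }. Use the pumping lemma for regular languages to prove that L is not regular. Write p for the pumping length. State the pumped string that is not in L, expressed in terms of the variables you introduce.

a^{p+k} b^p $^{2p}

Assume L is regular. Let p be the pumping length given by the pumping lemma.
Take w = a^p b^p $^{2p} ∈ L (with i=j=p, i+j=2p), |w| = 4p ≥ p.
The pumping lemma gives a decomposition w = xyz where |xy| ≤ p and |y| ≥ 1.
Because |xy| ≤ p and w begins with p copies of a, we have y = a^k with 1 ≤ k ≤ p.
Consider xy^2z = a^{p+k} b^p $^{2p}. Now the a- and b-counts sum to 2p+k, but the $-count is 2p ≠ 2p+k. So xy^2z ∉ L.
This is a contradiction; hence L is not regular.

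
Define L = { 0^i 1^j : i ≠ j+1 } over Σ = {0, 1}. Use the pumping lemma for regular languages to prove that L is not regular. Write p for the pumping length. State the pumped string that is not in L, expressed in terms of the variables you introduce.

Toward a contradiction, assume L is regular with pumping length p.
Choose w = 0^p 1^{p+p!-1}. Since p ≠ (p+p!-1)+1 = p+p!, w ∈ L; and |w| ≥ p.
By the pumping lemma, w = xyz with |xy| ≤ p and |y| ≥ 1.
Because |xy| ≤ p and w begins with p copies of 0, we have y = 0^k with 1 ≤ k ≤ p.
Since 1 ≤ k ≤ p, k divides p!; set t = 1 + p!/k. Then xy^t z has p + (p!/k)·k = p + p! copies of 0. Now the 0-count is p+p! and (1-count)+1 = (p+p!-1)+1 = p+p!, so i ≠ j+1 fails. So xy^t z = 0^{p+p!} 1^{p+p!-1} ∉ L.
Contradiction. Therefore L is not regular.

0^{p+p!} 1^{p+p!-1}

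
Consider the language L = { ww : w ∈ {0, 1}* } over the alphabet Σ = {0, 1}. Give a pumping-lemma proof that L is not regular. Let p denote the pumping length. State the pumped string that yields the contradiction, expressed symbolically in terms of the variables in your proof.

Assume L is regular; let p be its pumping constant.
Take w = 0^p 1^p 0^p 1^p = uu where u = 0^p1^p; then w ∈ L and |w| = 4p ≥ p.
The pumping lemma gives a decomposition w = xyz where |xy| ≤ p and |y| ≥ 1.
The first p characters of w are 0's, so xy (and hence y) consists only of 0's. Write y = 0^k, 1 ≤ k ≤ p.
Pump with i = 2: xy^2z = 0^{p+k} 1^p 0^p 1^p, of length 4p+k. Suppose this equals vv. The string starts with 0 and ends with 1, so v does too; thus the boundary between the two copies of v is a 1→0 transition. There is exactly one such transition, at position 2p+k, so |v| = 2p+k and |vv| = 4p+2k ≠ 4p+k since k ≥ 1. So xy^2z ∉ L.
Contradiction. Therefore L is not regular.

0^{p+k} 1^p 0^p 1^p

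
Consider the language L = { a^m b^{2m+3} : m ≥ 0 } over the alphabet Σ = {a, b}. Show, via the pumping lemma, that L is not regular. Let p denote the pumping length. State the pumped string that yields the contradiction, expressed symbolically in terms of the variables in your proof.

a^{p+k} b^{2p+3}

Suppose for contradiction that L is regular, and let p be the pumping length.
Choose w = a^p b^{2p+3}, which is in L with |w| = 3p+3 ≥ p.
Write w = xyz as guaranteed by the lemma, with |xy| ≤ p and y is nonempty.
Since the first p symbols of w are all a's and |xy| ≤ p, y lies entirely in the leading a-block: y = a^k for some k with 1 ≤ k ≤ p.
Pump with i = 2: xy^2z = a^{p+k} b^{2p+3}. For this to lie in L we would need 2p+3 = 2(p+k)+3, which forces k = 0. But k ≥ 1, so xy^2z ∉ L.
Contradiction. Therefore L is not regular.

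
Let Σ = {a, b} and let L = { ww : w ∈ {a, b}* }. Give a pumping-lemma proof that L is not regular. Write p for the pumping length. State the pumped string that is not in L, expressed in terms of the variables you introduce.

a^{p+k} b^p a^p b^p

Suppose for contradiction that L is regular, and let p be the pumping length.
Take w = a^p b^p a^p b^p = uu where u = a^pb^p; then w ∈ L and |w| = 4p ≥ p.
The pumping lemma gives a decomposition w = xyz where |xy| ≤ p and y is nonempty.
The first p characters of w are a's, so xy (and hence y) consists only of a's. Write y = a^k, 1 ≤ k ≤ p.
Pump with i = 2: xy^2z = a^{p+k} b^p a^p b^p, of length 4p+k. Suppose this equals vv. The string starts with a and ends with b, so v does too; thus the boundary between the two copies of v is a b→a transition. There is exactly one such transition, at position 2p+k, so |v| = 2p+k and |vv| = 4p+2k ≠ 4p+k since k ≥ 1. So xy^2z ∉ L.
This contradicts the pumping lemma, so L is not regular.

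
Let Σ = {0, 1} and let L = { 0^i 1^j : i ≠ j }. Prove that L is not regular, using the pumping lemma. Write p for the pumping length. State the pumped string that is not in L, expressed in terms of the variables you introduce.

Assume L is regular; let p be its pumping constant.
Choose w = 0^p 1^{p+p!}. Since p ≠ p+p!, w ∈ L; and |w| ≥ p.
The pumping lemma gives a decomposition w = xyz where |xy| ≤ p and |y| > 0.
Since the first p symbols of w are all 0's and |xy| ≤ p, y lies entirely in the leading 0-block: y = 0^k for some k with 1 ≤ k ≤ p.
Since 1 ≤ k ≤ p, k divides p!; set t = 1 + p!/k. Then xy^t z has p + (p!/k)·k = p + p! copies of 0. Now the 0-count equals the 1-count, so i ≠ j fails. So xy^t z = 0^{p+p!} 1^{p+p!} ∉ L.
This is a contradiction; hence L is not regular.

0^{p+p!} 1^{p+p!}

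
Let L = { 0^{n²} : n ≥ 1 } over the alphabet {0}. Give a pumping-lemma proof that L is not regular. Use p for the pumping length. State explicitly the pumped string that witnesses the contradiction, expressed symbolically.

Assume L is regular; let p be its pumping constant.
Take w = 0^{p²} ∈ L with |w| = p² ≥ p.
The pumping lemma gives a decomposition w = xyz where |xy| ≤ p and y is nonempty.
Then y = 0^k for some k with 1 ≤ k ≤ p.
Pump with i = 2: xy^2z = 0^{p²+k}. Since 1 ≤ k ≤ p, p² < p²+k ≤ p²+p < (p+1)², so p²+k lies strictly between consecutive squares and is not a perfect square. So xy^2z ∉ L.
Contradiction. Therefore L is not regular.

0^{p²+k}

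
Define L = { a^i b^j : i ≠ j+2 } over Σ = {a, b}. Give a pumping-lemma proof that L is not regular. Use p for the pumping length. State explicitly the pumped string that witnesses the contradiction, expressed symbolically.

a^{p+p!} b^{p+p!-2}

Assume L is regular. Let p be the pumping length given by the pumping lemma.
Choose w = a^p b^{p+p!-2}. Since p ≠ (p+p!-2)+2 = p+p!, w ∈ L; and |w| ≥ p.
Write w = xyz as guaranteed by the lemma, with |xy| ≤ p and y is nonempty.
Since the first p symbols of w are all a's and |xy| ≤ p, y lies entirely in the leading a-block: y = a^k for some k with 1 ≤ k ≤ p.
Since 1 ≤ k ≤ p, k divides p!; set t = 1 + p!/k. Then xy^t z has p + (p!/k)·k = p + p! copies of a. Now the a-count is p+p! and (b-count)+2 = (p+p!-2)+2 = p+p!, so i ≠ j+2 fails. So xy^t z = a^{p+p!} b^{p+p!-2} ∉ L.
This is a contradiction; hence L is not regular.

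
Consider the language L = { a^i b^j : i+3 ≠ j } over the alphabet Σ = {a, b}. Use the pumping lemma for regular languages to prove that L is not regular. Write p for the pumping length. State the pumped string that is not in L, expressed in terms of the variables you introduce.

Assume L is regular; let p be its pumping constant.
Choose w = a^p b^{p+p!+3}. Since p ≠ (p+p!+3)-3 = p+p!, w ∈ L; and |w| ≥ p.
By the pumping lemma, w = xyz with |xy| ≤ p and |y| > 0.
Because |xy| ≤ p and w begins with p copies of a, we have y = a^k with 1 ≤ k ≤ p.
Since 1 ≤ k ≤ p, k divides p!; set t = 1 + p!/k. Then xy^t z has p + (p!/k)·k = p + p! copies of a. Now the a-count is p+p! and (b-count)-3 = (p+p!+3)-3 = p+p!, so i+3 ≠ j fails. So xy^t z = a^{p+p!} b^{p+p!+3} ∉ L.
This contradicts the pumping lemma, so L is not regular.

a^{p+p!} b^{p+p!+3}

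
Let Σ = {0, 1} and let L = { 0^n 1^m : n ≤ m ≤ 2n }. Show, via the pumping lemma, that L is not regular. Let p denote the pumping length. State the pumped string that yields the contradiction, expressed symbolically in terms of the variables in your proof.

Toward a contradiction, assume L is regular with pumping length p.
Take w = 0^p 1^p ∈ L (since p ≤ p ≤ 2p), with |w| = 2p ≥ p.
By the pumping lemma, w = xyz with |xy| ≤ p and |y| ≥ 1.
Because |xy| ≤ p and w begins with p copies of 0, we have y = 0^k with 1 ≤ k ≤ p.
Pump with i = 2: xy^2z = 0^{p+k} 1^p. Now n = p+k > p = m, so the condition n ≤ m fails. Thus xy^2z ∉ L.
This contradicts the pumping lemma, so L is not regular.

0^{p+k} 1^p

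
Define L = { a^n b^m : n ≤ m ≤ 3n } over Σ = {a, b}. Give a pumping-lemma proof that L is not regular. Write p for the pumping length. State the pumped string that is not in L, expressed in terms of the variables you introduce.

a^{p+k} b^p

Assume L is regular. Let p be the pumping length given by the pumping lemma.
Take w = a^p b^p ∈ L (since p ≤ p ≤ 3p), with |w| = 2p ≥ p.
By the pumping lemma, w = xyz with |xy| ≤ p and |y| ≥ 1.
Because |xy| ≤ p and w begins with p copies of a, we have y = a^k with 1 ≤ k ≤ p.
Pump with i = 2: xy^2z = a^{p+k} b^p. Now n = p+k > p = m, so the condition n ≤ m fails. Thus xy^2z ∉ L.
Contradiction. Therefore L is not regular.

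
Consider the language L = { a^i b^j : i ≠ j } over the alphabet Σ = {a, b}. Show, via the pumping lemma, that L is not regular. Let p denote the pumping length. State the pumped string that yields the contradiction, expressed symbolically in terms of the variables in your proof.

a^{p+p!} b^{p+p!}

Assume L is regular; let p be its pumping constant.
Choose w = a^p b^{p+p!}. Since p ≠ p+p!, w ∈ L; and |w| ≥ p.
By the pumping lemma, w = xyz with |xy| ≤ p and |y| ≥ 1.
Since the first p symbols of w are all a's and |xy| ≤ p, y lies entirely in the leading a-block: y = a^k for some k with 1 ≤ k ≤ p.
Since 1 ≤ k ≤ p, k divides p!; set t = 1 + p!/k. Then xy^t z has p + (p!/k)·k = p + p! copies of a. Now the a-count equals the b-count, so i ≠ j fails. So xy^t z = a^{p+p!} b^{p+p!} ∉ L.
This is a contradiction; hence L is not regular.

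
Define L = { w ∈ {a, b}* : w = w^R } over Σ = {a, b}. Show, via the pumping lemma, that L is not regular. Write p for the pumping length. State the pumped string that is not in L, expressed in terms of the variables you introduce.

a^{p+k} b a^p

Assume L is regular; let p be its pumping constant.
Take w = a^p b a^p, a palindrome of length 2p+1 ≥ p.
The pumping lemma gives a decomposition w = xyz where |xy| ≤ p and |y| ≥ 1.
The first p characters of w are a's, so xy (and hence y) consists only of a's. Write y = a^k, 1 ≤ k ≤ p.
Pump with i = 2: xy^2z = a^{p+k} b a^p. Its reverse is a^p b a^{p+k}, which differs from xy^2z since k ≥ 1. So xy^2z is not a palindrome and xy^2z ∉ L.
This contradicts the pumping lemma, so L is not regular.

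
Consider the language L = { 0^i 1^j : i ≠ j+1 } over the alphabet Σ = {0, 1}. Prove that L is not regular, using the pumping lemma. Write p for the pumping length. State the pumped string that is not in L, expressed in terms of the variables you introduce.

Suppose for contradiction that L is regular, and let p be the pumping length.
Choose w = 0^p 1^{p+p!-1}. Since p ≠ (p+p!-1)+1 = p+p!, w ∈ L; and |w| ≥ p.
The pumping lemma gives a decomposition w = xyz where |xy| ≤ p and y is nonempty.
The first p characters of w are 0's, so xy (and hence y) consists only of 0's. Write y = 0^k, 1 ≤ k ≤ p.
Since 1 ≤ k ≤ p, k divides p!; set t = 1 + p!/k. Then xy^t z has p + (p!/k)·k = p + p! copies of 0. Now the 0-count is p+p! and (1-count)+1 = (p+p!-1)+1 = p+p!, so i ≠ j+1 fails. So xy^t z = 0^{p+p!} 1^{p+p!-1} ∉ L.
Contradiction. Therefore L is not regular.

0^{p+p!} 1^{p+p!-1}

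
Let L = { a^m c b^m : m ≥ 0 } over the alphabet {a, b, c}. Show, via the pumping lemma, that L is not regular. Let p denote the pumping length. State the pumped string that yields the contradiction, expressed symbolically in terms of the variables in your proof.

a^{p+k} c b^p

Assume L is regular; let p be its pumping constant.
Take w = a^p c b^p ∈ L with |w| = 2p+1 ≥ p.
By the pumping lemma, w = xyz with |xy| ≤ p and |y| ≥ 1.
Since the first p symbols of w are all a's and |xy| ≤ p, y lies entirely in the leading a-block: y = a^k for some k with 1 ≤ k ≤ p.
Pump with i = 2: xy^2z = a^{p+k} c b^p, which would require p+k = p. But k ≥ 1, so xy^2z ∉ L.
This is a contradiction; hence L is not regular.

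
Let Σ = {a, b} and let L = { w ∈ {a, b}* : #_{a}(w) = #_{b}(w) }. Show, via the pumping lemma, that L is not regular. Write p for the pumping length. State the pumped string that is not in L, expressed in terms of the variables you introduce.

a^{p+k} b^p

Assume L is regular; let p be its pumping constant.
Choose w = a^p b^p ∈ L with |w| = 2p ≥ p.
By the pumping lemma, w = xyz with |xy| ≤ p and |y| > 0.
Because |xy| ≤ p and w begins with p copies of a, we have y = a^k with 1 ≤ k ≤ p.
Pump with i = 2: xy^2z = a^{p+k} b^p has p+k occurrences of a but only p of b. Since k ≥ 1 the counts differ, so xy^2z ∉ L.
This is a contradiction; hence L is not regular.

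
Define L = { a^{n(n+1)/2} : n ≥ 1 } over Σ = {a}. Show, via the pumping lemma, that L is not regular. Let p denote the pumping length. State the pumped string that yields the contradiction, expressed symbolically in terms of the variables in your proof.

Assume L is regular. Let p be the pumping length given by the pumping lemma.
Take w = a^{p(p+1)/2} ∈ L with |w| = p(p+1)/2 ≥ p.
By the pumping lemma, w = xyz with |xy| ≤ p and |y| > 0.
Then y = a^k for some k with 1 ≤ k ≤ p.
Pump with i = 2: xy^2z = a^{p(p+1)/2+k}. Since 1 ≤ k ≤ p, p(p+1)/2 < p(p+1)/2+k ≤ p(p+1)/2+p < (p+1)(p+2)/2, so p(p+1)/2+k is strictly between consecutive triangular numbers. So xy^2z ∉ L.
This is a contradiction; hence L is not regular.

a^{p(p+1)/2+k}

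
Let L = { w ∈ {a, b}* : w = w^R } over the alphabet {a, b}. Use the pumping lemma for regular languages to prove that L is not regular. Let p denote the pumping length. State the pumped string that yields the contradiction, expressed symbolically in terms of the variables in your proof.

Assume L is regular; let p be its pumping constant.
Take w = a^p b a^p, a palindrome of length 2p+1 ≥ p.
By the pumping lemma, w = xyz with |xy| ≤ p and |y| ≥ 1.
Because |xy| ≤ p and w begins with p copies of a, we have y = a^k with 1 ≤ k ≤ p.
Pump with i = 2: xy^2z = a^{p+k} b a^p. Its reverse is a^p b a^{p+k}, which differs from xy^2z since k ≥ 1. So xy^2z is not a palindrome and xy^2z ∉ L.
Contradiction. Therefore L is not regular.

a^{p+k} b a^p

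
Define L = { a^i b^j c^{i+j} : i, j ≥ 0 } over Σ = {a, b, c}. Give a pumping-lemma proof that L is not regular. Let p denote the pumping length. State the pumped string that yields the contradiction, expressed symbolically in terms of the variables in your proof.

Assume L is regular; let p be its pumping constant.
Take w = a^p b^p c^{2p} ∈ L (with i=j=p, i+j=2p), |w| = 4p ≥ p.
By the pumping lemma, w = xyz with |xy| ≤ p and |y| > 0.
Because |xy| ≤ p and w begins with p copies of a, we have y = a^k with 1 ≤ k ≤ p.
Consider xy^2z = a^{p+k} b^p c^{2p}. Now the a- and b-counts sum to 2p+k, but the c-count is 2p ≠ 2p+k. So xy^2z ∉ L.
This contradicts the pumping lemma, so L is not regular.

a^{p+k} b^p c^{2p}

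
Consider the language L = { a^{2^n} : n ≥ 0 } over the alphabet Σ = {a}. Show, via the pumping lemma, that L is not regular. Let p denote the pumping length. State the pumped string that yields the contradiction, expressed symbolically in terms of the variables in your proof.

Assume L is regular. Let p be the pumping length given by the pumping lemma.
Take w = a^{2^p} ∈ L with |w| = 2^p ≥ p.
Write w = xyz as guaranteed by the lemma, with |xy| ≤ p and y is nonempty.
Then y = a^k for some k with 1 ≤ k ≤ p.
Pump with i = 2: xy^2z = a^{2^p+k}. Since 1 ≤ k ≤ p < 2^p, we have 2^p < 2^p+k < 2^{p+1}, so 2^p+k is not a power of 2. So xy^2z ∉ L.
Contradiction. Therefore L is not regular.

a^{2^p+k}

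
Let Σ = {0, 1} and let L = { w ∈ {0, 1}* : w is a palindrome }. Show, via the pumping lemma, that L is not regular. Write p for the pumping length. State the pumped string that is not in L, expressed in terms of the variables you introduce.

Assume L is regular; let p be its pumping constant.
Take w = 0^p 1 0^p, a palindrome of length 2p+1 ≥ p.
The pumping lemma gives a decomposition w = xyz where |xy| ≤ p and |y| > 0.
Since the first p symbols of w are all 0's and |xy| ≤ p, y lies entirely in the leading 0-block: y = 0^k for some k with 1 ≤ k ≤ p.
Pump with i = 2: xy^2z = 0^{p+k} 1 0^p. Its reverse is 0^p 1 0^{p+k}, which differs from xy^2z since k ≥ 1. So xy^2z is not a palindrome and xy^2z ∉ L.
This contradicts the pumping lemma, so L is not regular.

0^{p+k} 1 0^p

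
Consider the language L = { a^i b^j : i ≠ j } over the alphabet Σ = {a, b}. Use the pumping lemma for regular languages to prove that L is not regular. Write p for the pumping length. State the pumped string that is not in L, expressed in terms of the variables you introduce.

Assume L is regular; let p be its pumping constant.
Choose w = a^p b^{p+p!}. Since p ≠ p+p!, w ∈ L; and |w| ≥ p.
By the pumping lemma, w = xyz with |xy| ≤ p and y is nonempty.
Because |xy| ≤ p and w begins with p copies of a, we have y = a^k with 1 ≤ k ≤ p.
Since 1 ≤ k ≤ p, k divides p!; set t = 1 + p!/k. Then xy^t z has p + (p!/k)·k = p + p! copies of a. Now the a-count equals the b-count, so i ≠ j fails. So xy^t z = a^{p+p!} b^{p+p!} ∉ L.
Contradiction. Therefore L is not regular.

a^{p+p!} b^{p+p!}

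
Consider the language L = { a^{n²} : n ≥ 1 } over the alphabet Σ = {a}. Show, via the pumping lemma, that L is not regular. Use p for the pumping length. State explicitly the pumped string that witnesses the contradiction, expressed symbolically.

a^{p²+k}

Assume L is regular; let p be its pumping constant.
Take w = a^{p²} ∈ L with |w| = p² ≥ p.
The pumping lemma gives a decomposition w = xyz where |xy| ≤ p and y is nonempty.
Then y = a^k for some k with 1 ≤ k ≤ p.
Pump with i = 2: xy^2z = a^{p²+k}. Since 1 ≤ k ≤ p, p² < p²+k ≤ p²+p < (p+1)², so p²+k lies strictly between consecutive squares and is not a perfect square. So xy^2z ∉ L.
This is a contradiction; hence L is not regular.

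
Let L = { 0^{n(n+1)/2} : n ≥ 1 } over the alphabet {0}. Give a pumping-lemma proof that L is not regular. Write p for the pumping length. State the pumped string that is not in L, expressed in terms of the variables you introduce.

0^{p(p+1)/2+k}

Assume L is regular; let p be its pumping constant.
Take w = 0^{p(p+1)/2} ∈ L with |w| = p(p+1)/2 ≥ p.
By the pumping lemma, w = xyz with |xy| ≤ p and |y| > 0.
Then y = 0^k for some k with 1 ≤ k ≤ p.
Pump with i = 2: xy^2z = 0^{p(p+1)/2+k}. Since 1 ≤ k ≤ p, p(p+1)/2 < p(p+1)/2+k ≤ p(p+1)/2+p < (p+1)(p+2)/2, so p(p+1)/2+k is strictly between consecutive triangular numbers. So xy^2z ∉ L.
Contradiction. Therefore L is not regular.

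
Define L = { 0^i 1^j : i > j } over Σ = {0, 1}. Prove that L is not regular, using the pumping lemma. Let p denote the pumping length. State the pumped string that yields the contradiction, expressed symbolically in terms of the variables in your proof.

Assume L is regular; let p be its pumping constant.
Choose w = 0^{p+1} 1^p ∈ L, with |w| = 2p+1 ≥ p.
The pumping lemma gives a decomposition w = xyz where |xy| ≤ p and |y| ≥ 1.
Because |xy| ≤ p and w begins with p copies of 0, we have y = 0^k with 1 ≤ k ≤ p.
Consider xy^0z = xz = 0^{p+1-k} 1^p. Since k ≥ 1, the 0-count p+1-k is at most p, so i > j fails; thus xz ∉ L.
Contradiction. Therefore L is not regular.

0^{p+1-k} 1^p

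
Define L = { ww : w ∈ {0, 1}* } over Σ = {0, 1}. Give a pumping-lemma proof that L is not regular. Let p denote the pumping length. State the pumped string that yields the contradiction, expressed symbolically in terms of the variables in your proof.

Toward a contradiction, assume L is regular with pumping length p.
Take w = 0^p 1^p 0^p 1^p = uu where u = 0^p1^p; then w ∈ L and |w| = 4p ≥ p.
The pumping lemma gives a decomposition w = xyz where |xy| ≤ p and |y| > 0.
Because |xy| ≤ p and w begins with p copies of 0, we have y = 0^k with 1 ≤ k ≤ p.
Pump with i = 2: xy^2z = 0^{p+k} 1^p 0^p 1^p, of length 4p+k. Suppose this equals vv. The string starts with 0 and ends with 1, so v does too; thus the boundary between the two copies of v is a 1→0 transition. There is exactly one such transition, at position 2p+k, so |v| = 2p+k and |vv| = 4p+2k ≠ 4p+k since k ≥ 1. So xy^2z ∉ L.
Contradiction. Therefore L is not regular.

0^{p+k} 1^p 0^p 1^p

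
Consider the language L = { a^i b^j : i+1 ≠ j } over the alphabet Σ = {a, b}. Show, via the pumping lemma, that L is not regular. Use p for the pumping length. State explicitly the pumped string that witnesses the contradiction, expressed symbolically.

a^{p+p!} b^{p+p!+1}

Toward a contradiction, assume L is regular with pumping length p.
Choose w = a^p b^{p+p!+1}. Since p ≠ (p+p!+1)-1 = p+p!, w ∈ L; and |w| ≥ p.
Write w = xyz as guaranteed by the lemma, with |xy| ≤ p and y is nonempty.
Because |xy| ≤ p and w begins with p copies of a, we have y = a^k with 1 ≤ k ≤ p.
Since 1 ≤ k ≤ p, k divides p!; set t = 1 + p!/k. Then xy^t z has p + (p!/k)·k = p + p! copies of a. Now the a-count is p+p! and (b-count)-1 = (p+p!+1)-1 = p+p!, so i+1 ≠ j fails. So xy^t z = a^{p+p!} b^{p+p!+1} ∉ L.
This is a contradiction; hence L is not regular.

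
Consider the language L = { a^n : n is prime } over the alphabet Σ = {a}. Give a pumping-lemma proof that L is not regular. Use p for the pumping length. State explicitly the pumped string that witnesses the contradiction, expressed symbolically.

Assume L is regular. Let p be the pumping length given by the pumping lemma.
Let q be a prime with q ≥ p+2 (infinitely many primes exist), and take w = a^q ∈ L with |w| = q ≥ p.
The pumping lemma gives a decomposition w = xyz where |xy| ≤ p and y is nonempty.
Then y = a^k for some k with 1 ≤ k ≤ p.
Since 1 ≤ k ≤ p, |xz| = q-k. Pump with i = q+1: |xy^{q+1}z| = (q-k)+(q+1)k = q+qk = q(1+k), which is composite (both factors ≥ 2). So xy^{q+1}z = a^{q(1+k)} ∉ L.
This contradicts the pumping lemma, so L is not regular.

a^{q(1+k)}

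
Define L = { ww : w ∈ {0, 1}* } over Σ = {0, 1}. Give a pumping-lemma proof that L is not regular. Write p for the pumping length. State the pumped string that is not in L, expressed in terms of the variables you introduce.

Assume L is regular; let p be its pumping constant.
Take w = 0^p 1^p 0^p 1^p = uu where u = 0^p1^p; then w ∈ L and |w| = 4p ≥ p.
By the pumping lemma, w = xyz with |xy| ≤ p and y is nonempty.
Since the first p symbols of w are all 0's and |xy| ≤ p, y lies entirely in the leading 0-block: y = 0^k for some k with 1 ≤ k ≤ p.
Pump with i = 2: xy^2z = 0^{p+k} 1^p 0^p 1^p, of length 4p+k. Suppose this equals vv. The string starts with 0 and ends with 1, so v does too; thus the boundary between the two copies of v is a 1→0 transition. There is exactly one such transition, at position 2p+k, so |v| = 2p+k and |vv| = 4p+2k ≠ 4p+k since k ≥ 1. So xy^2z ∉ L.
Contradiction. Therefore L is not regular.

0^{p+k} 1^p 0^p 1^p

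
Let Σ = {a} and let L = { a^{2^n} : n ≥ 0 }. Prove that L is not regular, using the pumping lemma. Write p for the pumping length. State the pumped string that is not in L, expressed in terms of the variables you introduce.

Suppose for contradiction that L is regular, and let p be the pumping length.
Take w = a^{2^p} ∈ L with |w| = 2^p ≥ p.
By the pumping lemma, w = xyz with |xy| ≤ p and y is nonempty.
Then y = a^k for some k with 1 ≤ k ≤ p.
Pump with i = 2: xy^2z = a^{2^p+k}. Since 1 ≤ k ≤ p < 2^p, we have 2^p < 2^p+k < 2^{p+1}, so 2^p+k is not a power of 2. So xy^2z ∉ L.
This contradicts the pumping lemma, so L is not regular.

a^{2^p+k}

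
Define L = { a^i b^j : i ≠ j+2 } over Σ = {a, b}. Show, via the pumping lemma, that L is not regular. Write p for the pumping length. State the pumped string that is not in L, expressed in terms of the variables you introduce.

Toward a contradiction, assume L is regular with pumping length p.
Choose w = a^p b^{p+p!-2}. Since p ≠ (p+p!-2)+2 = p+p!, w ∈ L; and |w| ≥ p.
By the pumping lemma, w = xyz with |xy| ≤ p and |y| ≥ 1.
Because |xy| ≤ p and w begins with p copies of a, we have y = a^k with 1 ≤ k ≤ p.
Since 1 ≤ k ≤ p, k divides p!; set t = 1 + p!/k. Then xy^t z has p + (p!/k)·k = p + p! copies of a. Now the a-count is p+p! and (b-count)+2 = (p+p!-2)+2 = p+p!, so i ≠ j+2 fails. So xy^t z = a^{p+p!} b^{p+p!-2} ∉ L.
Contradiction. Therefore L is not regular.

a^{p+p!} b^{p+p!-2}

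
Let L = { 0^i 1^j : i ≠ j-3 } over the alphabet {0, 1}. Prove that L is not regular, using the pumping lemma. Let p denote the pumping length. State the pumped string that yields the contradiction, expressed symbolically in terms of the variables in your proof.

0^{p+p!} 1^{p+p!+3}

Toward a contradiction, assume L is regular with pumping length p.
Choose w = 0^p 1^{p+p!+3}. Since p ≠ (p+p!+3)-3 = p+p!, w ∈ L; and |w| ≥ p.
Write w = xyz as guaranteed by the lemma, with |xy| ≤ p and |y| ≥ 1.
Since the first p symbols of w are all 0's and |xy| ≤ p, y lies entirely in the leading 0-block: y = 0^k for some k with 1 ≤ k ≤ p.
Since 1 ≤ k ≤ p, k divides p!; set t = 1 + p!/k. Then xy^t z has p + (p!/k)·k = p + p! copies of 0. Now the 0-count is p+p! and (1-count)-3 = (p+p!+3)-3 = p+p!, so i ≠ j-3 fails. So xy^t z = 0^{p+p!} 1^{p+p!+3} ∉ L.
This is a contradiction; hence L is not regular.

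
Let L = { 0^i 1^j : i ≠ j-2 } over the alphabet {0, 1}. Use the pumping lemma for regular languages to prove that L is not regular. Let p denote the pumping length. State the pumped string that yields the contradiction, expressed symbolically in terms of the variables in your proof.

0^{p+p!} 1^{p+p!+2}

Assume L is regular; let p be its pumping constant.
Choose w = 0^p 1^{p+p!+2}. Since p ≠ (p+p!+2)-2 = p+p!, w ∈ L; and |w| ≥ p.
By the pumping lemma, w = xyz with |xy| ≤ p and |y| ≥ 1.
Since the first p symbols of w are all 0's and |xy| ≤ p, y lies entirely in the leading 0-block: y = 0^k for some k with 1 ≤ k ≤ p.
Since 1 ≤ k ≤ p, k divides p!; set t = 1 + p!/k. Then xy^t z has p + (p!/k)·k = p + p! copies of 0. Now the 0-count is p+p! and (1-count)-2 = (p+p!+2)-2 = p+p!, so i ≠ j-2 fails. So xy^t z = 0^{p+p!} 1^{p+p!+2} ∉ L.
This is a contradiction; hence L is not regular.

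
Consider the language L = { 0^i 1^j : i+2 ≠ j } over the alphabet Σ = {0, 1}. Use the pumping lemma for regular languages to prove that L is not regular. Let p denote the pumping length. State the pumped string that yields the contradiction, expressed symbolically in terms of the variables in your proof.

0^{p+p!} 1^{p+p!+2}

Suppose for contradiction that L is regular, and let p be the pumping length.
Choose w = 0^p 1^{p+p!+2}. Since p ≠ (p+p!+2)-2 = p+p!, w ∈ L; and |w| ≥ p.
Write w = xyz as guaranteed by the lemma, with |xy| ≤ p and |y| > 0.
Since the first p symbols of w are all 0's and |xy| ≤ p, y lies entirely in the leading 0-block: y = 0^k for some k with 1 ≤ k ≤ p.
Since 1 ≤ k ≤ p, k divides p!; set t = 1 + p!/k. Then xy^t z has p + (p!/k)·k = p + p! copies of 0. Now the 0-count is p+p! and (1-count)-2 = (p+p!+2)-2 = p+p!, so i+2 ≠ j fails. So xy^t z = 0^{p+p!} 1^{p+p!+2} ∉ L.
This contradicts the pumping lemma, so L is not regular.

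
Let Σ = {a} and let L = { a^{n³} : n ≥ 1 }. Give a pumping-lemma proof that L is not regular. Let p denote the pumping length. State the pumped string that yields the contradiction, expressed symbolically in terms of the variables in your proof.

a^{p³+k}

Assume L is regular; let p be its pumping constant.
Take w = a^{p³} ∈ L with |w| = p³ ≥ p.
The pumping lemma gives a decomposition w = xyz where |xy| ≤ p and y is nonempty.
Then y = a^k for some k with 1 ≤ k ≤ p.
Pump with i = 2: xy^2z = a^{p³+k}. Since 1 ≤ k ≤ p, p³ < p³+k ≤ p³+p < p³+3p²+3p+1 = (p+1)³, so p³+k is not a perfect cube. So xy^2z ∉ L.
Contradiction. Therefore L is not regular.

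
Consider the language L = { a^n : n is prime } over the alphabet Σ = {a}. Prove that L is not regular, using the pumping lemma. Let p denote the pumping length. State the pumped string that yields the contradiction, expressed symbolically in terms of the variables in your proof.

Suppose for contradiction that L is regular, and let p be the pumping length.
Let q be a prime with q ≥ p+2 (infinitely many primes exist), and take w = a^q ∈ L with |w| = q ≥ p.
The pumping lemma gives a decomposition w = xyz where |xy| ≤ p and |y| > 0.
Then y = a^k for some k with 1 ≤ k ≤ p.
Since 1 ≤ k ≤ p, |xz| = q-k. Pump with i = q+1: |xy^{q+1}z| = (q-k)+(q+1)k = q+qk = q(1+k), which is composite (both factors ≥ 2). So xy^{q+1}z = a^{q(1+k)} ∉ L.
Contradiction. Therefore L is not regular.

a^{q(1+k)}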